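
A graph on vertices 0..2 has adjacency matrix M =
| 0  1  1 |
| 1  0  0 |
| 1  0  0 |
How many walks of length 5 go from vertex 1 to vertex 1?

The number of length-5 walks from vertex 1 to vertex 1 is entry (1,1) of M⁵, where M is the adjacency matrix.
M² = [[2, 0, 0], [0, 1, 1], [0, 1, 1]]
M³ = [[0, 2, 2], [2, 0, 0], [2, 0, 0]]
M⁴ = [[4, 0, 0], [0, 2, 2], [0, 2, 2]]
M⁵ = [[0, 4, 4], [4, 0, 0], [4, 0, 0]]

0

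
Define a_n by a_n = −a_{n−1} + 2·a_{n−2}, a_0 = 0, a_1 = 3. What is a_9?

513

With companion matrix T = [[−1, 2], [1, 0]], [a_n, a_{n−1}]ᵀ = T·[a_{n−1}, a_{n−2}]ᵀ, so [a_9, a_8]ᵀ = T⁸·[a_1, a_0]ᵀ.
T⁸ = [[171, −170], [−85, 86]], giving [a_9, a_8]ᵀ = [[513], [−255]].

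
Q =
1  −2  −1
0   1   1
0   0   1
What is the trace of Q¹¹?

3

Q = I + N where N = [[0, −2, −1], [0, 0, 1], [0, 0, 0]] is strictly upper-triangular, so N³ = 0.
(I + N)¹¹ = I + 11·N + 55·N² = [[1, −22, −121], [0, 1, 11], [0, 0, 1]].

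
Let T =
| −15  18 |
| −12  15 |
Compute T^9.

tr T = 0 and det T = −9, so the characteristic polynomial is λ² − (0)λ + (−9) with roots −3 and 3.
Eigenvectors give P = [[3, 1], [2, 1]] with P⁻¹ = [[1, −1], [−2, 3]], and T = P·diag(−3, 3)·P⁻¹.
Then T^9 = P·diag(−19683, 19683)·P⁻¹ = [[−59049, 19683], [−39366, 19683]] · [[1, −1], [−2, 3]] = [[−98415, 118098], [−78732, 98415]].

[[−98415, 118098], [−78732, 98415]]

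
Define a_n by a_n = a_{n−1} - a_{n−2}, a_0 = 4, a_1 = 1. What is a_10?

With companion matrix Q = [[1, -1], [1, 0]], [a_n, a_{n−1}]ᵀ = Q·[a_{n−1}, a_{n−2}]ᵀ, so [a_10, a_9]ᵀ = Q⁹·[a_1, a_0]ᵀ.
Q⁹ = [[-1, 0], [0, -1]], giving [a_10, a_9]ᵀ = [[-1], [-4]].

-1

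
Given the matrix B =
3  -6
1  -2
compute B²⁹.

B² = B (a projection; rank 1, trace 1), so B²⁹ = B.

[[3, -6], [1, -2]]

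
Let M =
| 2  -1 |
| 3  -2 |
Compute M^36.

[[1, 0], [0, 1]]

M² = I (check: tr M = 0 and det M = -1), so M^36 = I since 36 is even.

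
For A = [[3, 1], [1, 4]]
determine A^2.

[[10, 7], [7, 17]]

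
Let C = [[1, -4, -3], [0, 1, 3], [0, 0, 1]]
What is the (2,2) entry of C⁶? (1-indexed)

C = I + N where N = [[0, -4, -3], [0, 0, 3], [0, 0, 0]] is strictly upper-triangular, so N³ = 0.
(I + N)⁶ = I + 6·N + 15·N² = [[1, -24, -198], [0, 1, 18], [0, 0, 1]].

1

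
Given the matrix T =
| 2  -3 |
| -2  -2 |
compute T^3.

T^2 = [[10, 0], [0, 10]]
T^3 = [[20, -30], [-20, -20]]

[[20, -30], [-20, -20]]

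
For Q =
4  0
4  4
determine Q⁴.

[[256, 0], [1024, 256]]

Q² = [[16, 0], [32, 16]]
Q³ = [[64, 0], [192, 64]]
Q⁴ = [[256, 0], [1024, 256]]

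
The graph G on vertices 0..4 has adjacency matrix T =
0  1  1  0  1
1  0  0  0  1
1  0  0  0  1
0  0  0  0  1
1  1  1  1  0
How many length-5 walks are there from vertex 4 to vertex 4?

The number of length-5 walks from vertex 4 to vertex 4 is entry (4,4) of T⁵, where T is the adjacency matrix.
T² = [[3, 1, 1, 1, 2], [1, 2, 2, 1, 1], [1, 2, 2, 1, 1], [1, 1, 1, 1, 0], [2, 1, 1, 0, 4]]
T³ = [[4, 5, 5, 2, 6], [5, 2, 2, 1, 6], [5, 2, 2, 1, 6], [2, 1, 1, 0, 4], [6, 6, 6, 4, 4]]
T⁴ = [[16, 10, 10, 6, 16], [10, 11, 11, 6, 10], [10, 11, 11, 6, 10], [6, 6, 6, 4, 4], [16, 10, 10, 4, 22]]
T⁵ = [[36, 32, 32, 16, 42], [32, 20, 20, 10, 38], [32, 20, 20, 10, 38], [16, 10, 10, 4, 22], [42, 38, 38, 22, 40]]

40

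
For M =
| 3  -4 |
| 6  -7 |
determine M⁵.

tr M = -4 and det M = 3, so the characteristic polynomial is λ² − (-4)λ + (3) with roots -3 and -1.
Eigenvectors give P = [[-2, 1], [-3, 1]] with P⁻¹ = [[1, -1], [3, -2]], and M = P·diag(-3, -1)·P⁻¹.
Then M⁵ = P·diag(-243, -1)·P⁻¹ = [[486, -1], [729, -1]] · [[1, -1], [3, -2]] = [[483, -484], [726, -727]].

[[483, -484], [726, -727]]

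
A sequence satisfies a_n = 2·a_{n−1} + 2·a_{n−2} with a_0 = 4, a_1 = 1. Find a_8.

With companion matrix A = [[2, 2], [1, 0]], [a_n, a_{n−1}]ᵀ = A·[a_{n−1}, a_{n−2}]ᵀ, so [a_8, a_7]ᵀ = A⁷·[a_1, a_0]ᵀ.
A⁷ = [[896, 656], [328, 240]], giving [a_8, a_7]ᵀ = [[3520], [1288]].

3520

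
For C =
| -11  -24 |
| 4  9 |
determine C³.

[[-83, -168], [28, 57]]

tr C = -2 and det C = -3, so the characteristic polynomial is λ² − (-2)λ + (-3) with roots 1 and -3.
Eigenvectors give P = [[-2, 3], [1, -1]] with P⁻¹ = [[1, 3], [1, 2]], and C = P·diag(1, -3)·P⁻¹.
Then C³ = P·diag(1, -27)·P⁻¹ = [[-2, -81], [1, 27]] · [[1, 3], [1, 2]] = [[-83, -168], [28, 57]].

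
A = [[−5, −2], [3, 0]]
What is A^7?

[[−6305, −4118], [6177, 3990]]

tr A = −5 and det A = 6, so the characteristic polynomial is λ² − (−5)λ + (6) with roots −2 and −3.
Eigenvectors give P = [[2, −1], [−3, 1]] with P⁻¹ = [[−1, −1], [−3, −2]], and A = P·diag(−2, −3)·P⁻¹.
Then A^7 = P·diag(−128, −2187)·P⁻¹ = [[−256, 2187], [384, −2187]] · [[−1, −1], [−3, −2]] = [[−6305, −4118], [6177, 3990]].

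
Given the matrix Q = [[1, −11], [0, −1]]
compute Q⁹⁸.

Q² = I (check: tr Q = 0 and det Q = −1), so Q⁹⁸ = I since 98 is even.

[[1, 0], [0, 1]]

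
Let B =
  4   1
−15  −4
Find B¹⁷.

[[4, 1], [−15, −4]]

B² = I (check: tr B = 0 and det B = −1), so B¹⁷ = B since 17 is odd.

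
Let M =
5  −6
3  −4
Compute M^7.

tr M = 1 and det M = −2, so the characteristic polynomial is λ² − (1)λ + (−2) with roots 2 and −1.
Eigenvectors give P = [[2, 1], [1, 1]] with P⁻¹ = [[1, −1], [−1, 2]], and M = P·diag(2, −1)·P⁻¹.
Then M^7 = P·diag(128, −1)·P⁻¹ = [[256, −1], [128, −1]] · [[1, −1], [−1, 2]] = [[257, −258], [129, −130]].

[[257, −258], [129, −130]]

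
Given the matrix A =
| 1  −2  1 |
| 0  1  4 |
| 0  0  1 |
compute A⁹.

[[1, −18, −279], [0, 1, 36], [0, 0, 1]]

A = I + N where N = [[0, −2, 1], [0, 0, 4], [0, 0, 0]] is strictly upper-triangular, so N³ = 0.
(I + N)⁹ = I + 9·N + 36·N² = [[1, −18, −279], [0, 1, 36], [0, 0, 1]].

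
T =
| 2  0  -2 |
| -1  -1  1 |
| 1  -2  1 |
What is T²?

[[2, 4, -6], [0, -1, 2], [5, 0, -3]]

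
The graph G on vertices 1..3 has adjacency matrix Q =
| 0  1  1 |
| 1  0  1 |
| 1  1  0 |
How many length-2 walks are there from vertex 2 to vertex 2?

2

The number of length-2 walks from vertex 2 to vertex 2 is entry (2,2) of Q², where Q is the adjacency matrix.
Q² = [[2, 1, 1], [1, 2, 1], [1, 1, 2]]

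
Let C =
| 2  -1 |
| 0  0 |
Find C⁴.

C² = [[4, -2], [0, 0]]
C³ = [[8, -4], [0, 0]]
C⁴ = [[16, -8], [0, 0]]

[[16, -8], [0, 0]]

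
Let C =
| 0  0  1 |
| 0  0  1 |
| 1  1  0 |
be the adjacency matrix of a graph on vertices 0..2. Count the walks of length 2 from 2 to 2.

The number of length-2 walks from vertex 2 to vertex 2 is entry (2,2) of C², where C is the adjacency matrix.
C² = [[1, 1, 0], [1, 1, 0], [0, 0, 2]]

2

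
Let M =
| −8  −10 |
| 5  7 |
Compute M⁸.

tr M = −1 and det M = −6, so the characteristic polynomial is λ² − (−1)λ + (−6) with roots −3 and 2.
Eigenvectors give P = [[−2, 1], [1, −1]] with P⁻¹ = [[−1, −1], [−1, −2]], and M = P·diag(−3, 2)·P⁻¹.
Then M⁸ = P·diag(6561, 256)·P⁻¹ = [[−13122, 256], [6561, −256]] · [[−1, −1], [−1, −2]] = [[12866, 12610], [−6305, −6049]].

[[12866, 12610], [−6305, −6049]]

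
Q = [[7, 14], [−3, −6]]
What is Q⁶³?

[[7, 14], [−3, −6]]

Q² = Q (a projection; rank 1, trace 1), so Q⁶³ = Q.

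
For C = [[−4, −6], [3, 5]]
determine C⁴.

tr C = 1 and det C = −2, so the characteristic polynomial is λ² − (1)λ + (−2) with roots −1 and 2.
Eigenvectors give P = [[−2, −1], [1, 1]] with P⁻¹ = [[−1, −1], [1, 2]], and C = P·diag(−1, 2)·P⁻¹.
Then C⁴ = P·diag(1, 16)·P⁻¹ = [[−2, −16], [1, 16]] · [[−1, −1], [1, 2]] = [[−14, −30], [15, 31]].

[[−14, −30], [15, 31]]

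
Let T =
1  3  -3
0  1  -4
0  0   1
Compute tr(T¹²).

T = I + N where N = [[0, 3, -3], [0, 0, -4], [0, 0, 0]] is strictly upper-triangular, so N³ = 0.
(I + N)¹² = I + 12·N + 66·N² = [[1, 36, -828], [0, 1, -48], [0, 0, 1]].

3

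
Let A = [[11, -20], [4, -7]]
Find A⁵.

tr A = 4 and det A = 3, so the characteristic polynomial is λ² − (4)λ + (3) with roots 1 and 3.
Eigenvectors give P = [[-2, -5], [-1, -2]] with P⁻¹ = [[2, -5], [-1, 2]], and A = P·diag(1, 3)·P⁻¹.
Then A⁵ = P·diag(1, 243)·P⁻¹ = [[-2, -1215], [-1, -486]] · [[2, -5], [-1, 2]] = [[1211, -2420], [484, -967]].

[[1211, -2420], [484, -967]]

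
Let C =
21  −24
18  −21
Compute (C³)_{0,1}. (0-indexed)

−216

tr C = 0 and det C = −9, so the characteristic polynomial is λ² − (0)λ + (−9) with roots 3 and −3.
Eigenvectors give P = [[−4, 1], [−3, 1]] with P⁻¹ = [[−1, 1], [−3, 4]], and C = P·diag(3, −3)·P⁻¹.
Then C³ = P·diag(27, −27)·P⁻¹ = [[−108, −27], [−81, −27]] · [[−1, 1], [−3, 4]] = [[189, −216], [162, −189]].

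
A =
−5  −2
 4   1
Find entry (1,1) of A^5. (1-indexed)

tr A = −4 and det A = 3, so the characteristic polynomial is λ² − (−4)λ + (3) with roots −3 and −1.
Eigenvectors give P = [[−1, −1], [1, 2]] with P⁻¹ = [[−2, −1], [1, 1]], and A = P·diag(−3, −1)·P⁻¹.
Then A^5 = P·diag(−243, −1)·P⁻¹ = [[243, 1], [−243, −2]] · [[−2, −1], [1, 1]] = [[−485, −242], [484, 241]].

−485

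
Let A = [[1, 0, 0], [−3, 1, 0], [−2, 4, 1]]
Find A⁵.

A = I + N where N = [[0, 0, 0], [−3, 0, 0], [−2, 4, 0]] is strictly lower-triangular, so N³ = 0.
(I + N)⁵ = I + 5·N + 10·N² = [[1, 0, 0], [−15, 1, 0], [−130, 20, 1]].

[[1, 0, 0], [−15, 1, 0], [−130, 20, 1]]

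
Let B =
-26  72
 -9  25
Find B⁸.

tr B = -1 and det B = -2, so the characteristic polynomial is λ² − (-1)λ + (-2) with roots -2 and 1.
Eigenvectors give P = [[3, -8], [1, -3]] with P⁻¹ = [[3, -8], [1, -3]], and B = P·diag(-2, 1)·P⁻¹.
Then B⁸ = P·diag(256, 1)·P⁻¹ = [[768, -8], [256, -3]] · [[3, -8], [1, -3]] = [[2296, -6120], [765, -2039]].

[[2296, -6120], [765, -2039]]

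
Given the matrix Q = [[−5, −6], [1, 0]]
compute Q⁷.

tr Q = −5 and det Q = 6, so the characteristic polynomial is λ² − (−5)λ + (6) with roots −2 and −3.
Eigenvectors give P = [[2, −3], [−1, 1]] with P⁻¹ = [[−1, −3], [−1, −2]], and Q = P·diag(−2, −3)·P⁻¹.
Then Q⁷ = P·diag(−128, −2187)·P⁻¹ = [[−256, 6561], [128, −2187]] · [[−1, −3], [−1, −2]] = [[−6305, −12354], [2059, 3990]].

[[−6305, −12354], [2059, 3990]]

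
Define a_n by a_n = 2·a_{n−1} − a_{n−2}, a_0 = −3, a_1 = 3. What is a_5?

With companion matrix Q = [[2, −1], [1, 0]], [a_n, a_{n−1}]ᵀ = Q·[a_{n−1}, a_{n−2}]ᵀ, so [a_5, a_4]ᵀ = Q⁴·[a_1, a_0]ᵀ.
Q⁴ = [[5, −4], [4, −3]], giving [a_5, a_4]ᵀ = [[27], [21]].

27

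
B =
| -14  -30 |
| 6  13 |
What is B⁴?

[[76, 150], [-30, -59]]

tr B = -1 and det B = -2, so the characteristic polynomial is λ² − (-1)λ + (-2) with roots 1 and -2.
Eigenvectors give P = [[-2, 5], [1, -2]] with P⁻¹ = [[2, 5], [1, 2]], and B = P·diag(1, -2)·P⁻¹.
Then B⁴ = P·diag(1, 16)·P⁻¹ = [[-2, 80], [1, -32]] · [[2, 5], [1, 2]] = [[76, 150], [-30, -59]].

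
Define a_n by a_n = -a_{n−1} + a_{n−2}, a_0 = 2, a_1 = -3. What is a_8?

With companion matrix M = [[-1, 1], [1, 0]], [a_n, a_{n−1}]ᵀ = M·[a_{n−1}, a_{n−2}]ᵀ, so [a_8, a_7]ᵀ = M⁷·[a_1, a_0]ᵀ.
M⁷ = [[-21, 13], [13, -8]], giving [a_8, a_7]ᵀ = [[89], [-55]].

89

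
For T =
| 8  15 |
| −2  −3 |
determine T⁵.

[[1298, 3165], [−422, −1023]]

tr T = 5 and det T = 6, so the characteristic polynomial is λ² − (5)λ + (6) with roots 2 and 3.
Eigenvectors give P = [[5, 3], [−2, −1]] with P⁻¹ = [[−1, −3], [2, 5]], and T = P·diag(2, 3)·P⁻¹.
Then T⁵ = P·diag(32, 243)·P⁻¹ = [[160, 729], [−64, −243]] · [[−1, −3], [2, 5]] = [[1298, 3165], [−422, −1023]].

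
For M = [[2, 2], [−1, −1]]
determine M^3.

[[2, 2], [−1, −1]]

M² = M (a projection; rank 1, trace 1), so M^3 = M.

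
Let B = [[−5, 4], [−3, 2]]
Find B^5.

[[−125, 124], [−93, 92]]

tr B = −3 and det B = 2, so the characteristic polynomial is λ² − (−3)λ + (2) with roots −1 and −2.
Eigenvectors give P = [[1, 4], [1, 3]] with P⁻¹ = [[−3, 4], [1, −1]], and B = P·diag(−1, −2)·P⁻¹.
Then B^5 = P·diag(−1, −32)·P⁻¹ = [[−1, −128], [−1, −96]] · [[−3, 4], [1, −1]] = [[−125, 124], [−93, 92]].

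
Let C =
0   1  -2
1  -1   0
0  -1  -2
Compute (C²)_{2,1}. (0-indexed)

3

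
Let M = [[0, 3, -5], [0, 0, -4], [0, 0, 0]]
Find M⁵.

[[0, 0, 0], [0, 0, 0], [0, 0, 0]]

M is strictly triangular, hence nilpotent: M³ = 0, so M⁵ = 0.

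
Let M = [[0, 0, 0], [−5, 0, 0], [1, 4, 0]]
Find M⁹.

M is strictly triangular, hence nilpotent: M³ = 0, so M⁹ = 0.

[[0, 0, 0], [0, 0, 0], [0, 0, 0]]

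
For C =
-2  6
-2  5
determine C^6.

[[-188, 378], [-126, 253]]

tr C = 3 and det C = 2, so the characteristic polynomial is λ² − (3)λ + (2) with roots 1 and 2.
Eigenvectors give P = [[-2, -3], [-1, -2]] with P⁻¹ = [[-2, 3], [1, -2]], and C = P·diag(1, 2)·P⁻¹.
Then C^6 = P·diag(1, 64)·P⁻¹ = [[-2, -192], [-1, -128]] · [[-2, 3], [1, -2]] = [[-188, 378], [-126, 253]].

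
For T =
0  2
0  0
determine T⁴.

T is strictly triangular, hence nilpotent: T² = 0, so T⁴ = 0.

[[0, 0], [0, 0]]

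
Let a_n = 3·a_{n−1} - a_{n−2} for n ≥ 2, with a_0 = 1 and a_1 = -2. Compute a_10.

With companion matrix B = [[3, -1], [1, 0]], [a_n, a_{n−1}]ᵀ = B·[a_{n−1}, a_{n−2}]ᵀ, so [a_10, a_9]ᵀ = B^9·[a_1, a_0]ᵀ.
B^9 = [[6765, -2584], [2584, -987]], giving [a_10, a_9]ᵀ = [[-16114], [-6155]].

-16114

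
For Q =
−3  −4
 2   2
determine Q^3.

Q^2 = [[1, 4], [−2, −4]]
Q^3 = [[5, 4], [−2, 0]]

[[5, 4], [−2, 0]]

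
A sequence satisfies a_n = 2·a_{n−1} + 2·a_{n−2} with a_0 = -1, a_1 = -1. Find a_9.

With companion matrix B = [[2, 2], [1, 0]], [a_n, a_{n−1}]ᵀ = B·[a_{n−1}, a_{n−2}]ᵀ, so [a_9, a_8]ᵀ = B⁸·[a_1, a_0]ᵀ.
B⁸ = [[2448, 1792], [896, 656]], giving [a_9, a_8]ᵀ = [[-4240], [-1552]].

-4240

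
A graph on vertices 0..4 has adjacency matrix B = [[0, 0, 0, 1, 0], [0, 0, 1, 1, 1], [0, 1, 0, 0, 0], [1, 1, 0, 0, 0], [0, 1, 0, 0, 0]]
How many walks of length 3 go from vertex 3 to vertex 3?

0

The number of length-3 walks from vertex 3 to vertex 3 is entry (3,3) of B^3, where B is the adjacency matrix.
B^2 = [[1, 1, 0, 0, 0], [1, 3, 0, 0, 0], [0, 0, 1, 1, 1], [0, 0, 1, 2, 1], [0, 0, 1, 1, 1]]
B^3 = [[0, 0, 1, 2, 1], [0, 0, 3, 4, 3], [1, 3, 0, 0, 0], [2, 4, 0, 0, 0], [1, 3, 0, 0, 0]]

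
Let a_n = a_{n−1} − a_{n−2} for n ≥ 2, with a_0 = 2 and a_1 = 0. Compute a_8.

−2

With companion matrix M = [[1, −1], [1, 0]], [a_n, a_{n−1}]ᵀ = M·[a_{n−1}, a_{n−2}]ᵀ, so [a_8, a_7]ᵀ = M^7·[a_1, a_0]ᵀ.
M^7 = [[1, −1], [1, 0]], giving [a_8, a_7]ᵀ = [[−2], [0]].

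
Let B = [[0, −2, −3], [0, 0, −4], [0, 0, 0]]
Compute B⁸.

B is strictly triangular, hence nilpotent: B³ = 0, so B⁸ = 0.

[[0, 0, 0], [0, 0, 0], [0, 0, 0]]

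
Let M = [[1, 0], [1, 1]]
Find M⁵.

M = I + N where N = [[0, 0], [1, 0]] is strictly lower-triangular, so N² = 0.
(I + N)⁵ = I + 5·N = [[1, 0], [5, 1]].

[[1, 0], [5, 1]]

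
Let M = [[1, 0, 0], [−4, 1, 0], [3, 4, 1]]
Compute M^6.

[[1, 0, 0], [−24, 1, 0], [−222, 24, 1]]

M = I + N where N = [[0, 0, 0], [−4, 0, 0], [3, 4, 0]] is strictly lower-triangular, so N^3 = 0.
(I + N)^6 = I + 6·N + 15·N^2 = [[1, 0, 0], [−24, 1, 0], [−222, 24, 1]].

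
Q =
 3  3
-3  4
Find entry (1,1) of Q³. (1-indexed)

-63

Q² = [[0, 21], [-21, 7]]
Q³ = [[-63, 84], [-84, -35]]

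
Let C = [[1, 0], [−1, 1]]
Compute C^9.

[[1, 0], [−9, 1]]

C = I + N where N = [[0, 0], [−1, 0]] is strictly lower-triangular, so N^2 = 0.
(I + N)^9 = I + 9·N = [[1, 0], [−9, 1]].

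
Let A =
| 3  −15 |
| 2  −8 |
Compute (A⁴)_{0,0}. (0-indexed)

−309

tr A = −5 and det A = 6, so the characteristic polynomial is λ² − (−5)λ + (6) with roots −3 and −2.
Eigenvectors give P = [[−5, 3], [−2, 1]] with P⁻¹ = [[1, −3], [2, −5]], and A = P·diag(−3, −2)·P⁻¹.
Then A⁴ = P·diag(81, 16)·P⁻¹ = [[−405, 48], [−162, 16]] · [[1, −3], [2, −5]] = [[−309, 975], [−130, 406]].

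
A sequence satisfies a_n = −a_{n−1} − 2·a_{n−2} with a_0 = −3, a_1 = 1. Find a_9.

With companion matrix A = [[−1, −2], [1, 0]], [a_n, a_{n−1}]ᵀ = A·[a_{n−1}, a_{n−2}]ᵀ, so [a_9, a_8]ᵀ = A⁸·[a_1, a_0]ᵀ.
A⁸ = [[−17, −6], [3, −14]], giving [a_9, a_8]ᵀ = [[1], [45]].

1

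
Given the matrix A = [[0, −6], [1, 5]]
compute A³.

[[−30, −114], [19, 65]]

tr A = 5 and det A = 6, so the characteristic polynomial is λ² − (5)λ + (6) with roots 2 and 3.
Eigenvectors give P = [[−3, −2], [1, 1]] with P⁻¹ = [[−1, −2], [1, 3]], and A = P·diag(2, 3)·P⁻¹.
Then A³ = P·diag(8, 27)·P⁻¹ = [[−24, −54], [8, 27]] · [[−1, −2], [1, 3]] = [[−30, −114], [19, 65]].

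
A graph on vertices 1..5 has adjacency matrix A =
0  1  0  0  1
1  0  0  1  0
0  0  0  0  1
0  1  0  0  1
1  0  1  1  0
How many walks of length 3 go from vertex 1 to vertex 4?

The number of length-3 walks from vertex 1 to vertex 4 is entry (1,4) of A³, where A is the adjacency matrix.
A² = [[2, 0, 1, 2, 0], [0, 2, 0, 0, 2], [1, 0, 1, 1, 0], [2, 0, 1, 2, 0], [0, 2, 0, 0, 3]]
A³ = [[0, 4, 0, 0, 5], [4, 0, 2, 4, 0], [0, 2, 0, 0, 3], [0, 4, 0, 0, 5], [5, 0, 3, 5, 0]]

0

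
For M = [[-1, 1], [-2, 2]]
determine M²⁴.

M² = M (a projection; rank 1, trace 1), so M²⁴ = M.

[[-1, 1], [-2, 2]]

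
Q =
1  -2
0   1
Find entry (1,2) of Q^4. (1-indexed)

Q = I + N where N = [[0, -2], [0, 0]] is strictly upper-triangular, so N^2 = 0.
(I + N)^4 = I + 4·N = [[1, -8], [0, 1]].

-8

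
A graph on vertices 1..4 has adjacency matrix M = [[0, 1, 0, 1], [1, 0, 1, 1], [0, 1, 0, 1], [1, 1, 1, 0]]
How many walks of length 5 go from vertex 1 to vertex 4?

The number of length-5 walks from vertex 1 to vertex 4 is entry (1,4) of M^5, where M is the adjacency matrix.
M^2 = [[2, 1, 2, 1], [1, 3, 1, 2], [2, 1, 2, 1], [1, 2, 1, 3]]
M^3 = [[2, 5, 2, 5], [5, 4, 5, 5], [2, 5, 2, 5], [5, 5, 5, 4]]
M^4 = [[10, 9, 10, 9], [9, 15, 9, 14], [10, 9, 10, 9], [9, 14, 9, 15]]
M^5 = [[18, 29, 18, 29], [29, 32, 29, 33], [18, 29, 18, 29], [29, 33, 29, 32]]

29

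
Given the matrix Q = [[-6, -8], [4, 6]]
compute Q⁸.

[[256, 0], [0, 256]]

tr Q = 0 and det Q = -4, so the characteristic polynomial is λ² − (0)λ + (-4) with roots 2 and -2.
Eigenvectors give P = [[1, -2], [-1, 1]] with P⁻¹ = [[-1, -2], [-1, -1]], and Q = P·diag(2, -2)·P⁻¹.
Then Q⁸ = P·diag(256, 256)·P⁻¹ = [[256, -512], [-256, 256]] · [[-1, -2], [-1, -1]] = [[256, 0], [0, 256]].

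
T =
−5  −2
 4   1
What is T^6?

tr T = −4 and det T = 3, so the characteristic polynomial is λ² − (−4)λ + (3) with roots −3 and −1.
Eigenvectors give P = [[−1, −1], [1, 2]] with P⁻¹ = [[−2, −1], [1, 1]], and T = P·diag(−3, −1)·P⁻¹.
Then T^6 = P·diag(729, 1)·P⁻¹ = [[−729, −1], [729, 2]] · [[−2, −1], [1, 1]] = [[1457, 728], [−1456, −727]].

[[1457, 728], [−1456, −727]]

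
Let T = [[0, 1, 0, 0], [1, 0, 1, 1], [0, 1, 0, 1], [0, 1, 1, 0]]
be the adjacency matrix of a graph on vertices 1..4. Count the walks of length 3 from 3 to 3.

2

The number of length-3 walks from vertex 3 to vertex 3 is entry (3,3) of T³, where T is the adjacency matrix.
T² = [[1, 0, 1, 1], [0, 3, 1, 1], [1, 1, 2, 1], [1, 1, 1, 2]]
T³ = [[0, 3, 1, 1], [3, 2, 4, 4], [1, 4, 2, 3], [1, 4, 3, 2]]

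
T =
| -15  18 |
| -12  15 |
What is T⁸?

[[6561, 0], [0, 6561]]

tr T = 0 and det T = -9, so the characteristic polynomial is λ² − (0)λ + (-9) with roots 3 and -3.
Eigenvectors give P = [[1, 3], [1, 2]] with P⁻¹ = [[-2, 3], [1, -1]], and T = P·diag(3, -3)·P⁻¹.
Then T⁸ = P·diag(6561, 6561)·P⁻¹ = [[6561, 19683], [6561, 13122]] · [[-2, 3], [1, -1]] = [[6561, 0], [0, 6561]].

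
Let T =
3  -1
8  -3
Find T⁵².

[[1, 0], [0, 1]]

T² = I (check: tr T = 0 and det T = -1), so T⁵² = I since 52 is even.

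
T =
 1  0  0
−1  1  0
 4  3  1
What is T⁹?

T = I + N where N = [[0, 0, 0], [−1, 0, 0], [4, 3, 0]] is strictly lower-triangular, so N³ = 0.
(I + N)⁹ = I + 9·N + 36·N² = [[1, 0, 0], [−9, 1, 0], [−72, 27, 1]].

[[1, 0, 0], [−9, 1, 0], [−72, 27, 1]]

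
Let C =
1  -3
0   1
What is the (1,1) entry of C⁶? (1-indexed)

C = I + N where N = [[0, -3], [0, 0]] is strictly upper-triangular, so N² = 0.
(I + N)⁶ = I + 6·N = [[1, -18], [0, 1]].

1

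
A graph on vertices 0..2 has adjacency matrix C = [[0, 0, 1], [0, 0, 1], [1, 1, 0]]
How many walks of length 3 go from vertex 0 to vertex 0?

The number of length-3 walks from vertex 0 to vertex 0 is entry (0,0) of C³, where C is the adjacency matrix.
C² = [[1, 1, 0], [1, 1, 0], [0, 0, 2]]
C³ = [[0, 0, 2], [0, 0, 2], [2, 2, 0]]

0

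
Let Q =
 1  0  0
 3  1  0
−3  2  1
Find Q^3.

Q = I + N where N = [[0, 0, 0], [3, 0, 0], [−3, 2, 0]] is strictly lower-triangular, so N^3 = 0.
(I + N)^3 = I + 3·N + 3·N^2 = [[1, 0, 0], [9, 1, 0], [9, 6, 1]].

[[1, 0, 0], [9, 1, 0], [9, 6, 1]]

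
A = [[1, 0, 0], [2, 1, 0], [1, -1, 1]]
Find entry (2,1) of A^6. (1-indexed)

A = I + N where N = [[0, 0, 0], [2, 0, 0], [1, -1, 0]] is strictly lower-triangular, so N^3 = 0.
(I + N)^6 = I + 6·N + 15·N^2 = [[1, 0, 0], [12, 1, 0], [-24, -6, 1]].

12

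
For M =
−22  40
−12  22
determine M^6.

tr M = 0 and det M = −4, so the characteristic polynomial is λ² − (0)λ + (−4) with roots 2 and −2.
Eigenvectors give P = [[−5, 2], [−3, 1]] with P⁻¹ = [[1, −2], [3, −5]], and M = P·diag(2, −2)·P⁻¹.
Then M^6 = P·diag(64, 64)·P⁻¹ = [[−320, 128], [−192, 64]] · [[1, −2], [3, −5]] = [[64, 0], [0, 64]].

[[64, 0], [0, 64]]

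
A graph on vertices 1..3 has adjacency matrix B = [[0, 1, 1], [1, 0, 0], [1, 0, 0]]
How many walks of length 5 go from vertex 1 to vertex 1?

The number of length-5 walks from vertex 1 to vertex 1 is entry (1,1) of B⁵, where B is the adjacency matrix.
B² = [[2, 0, 0], [0, 1, 1], [0, 1, 1]]
B³ = [[0, 2, 2], [2, 0, 0], [2, 0, 0]]
B⁴ = [[4, 0, 0], [0, 2, 2], [0, 2, 2]]
B⁵ = [[0, 4, 4], [4, 0, 0], [4, 0, 0]]

0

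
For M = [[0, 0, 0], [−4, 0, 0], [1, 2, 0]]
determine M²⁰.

[[0, 0, 0], [0, 0, 0], [0, 0, 0]]

M is strictly triangular, hence nilpotent: M³ = 0, so M²⁰ = 0.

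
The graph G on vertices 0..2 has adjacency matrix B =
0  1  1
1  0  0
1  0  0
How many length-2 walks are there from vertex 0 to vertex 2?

The number of length-2 walks from vertex 0 to vertex 2 is entry (0,2) of B², where B is the adjacency matrix.
B² = [[2, 0, 0], [0, 1, 1], [0, 1, 1]]

0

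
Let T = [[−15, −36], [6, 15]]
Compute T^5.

[[−1215, −2916], [486, 1215]]

tr T = 0 and det T = −9, so the characteristic polynomial is λ² − (0)λ + (−9) with roots 3 and −3.
Eigenvectors give P = [[2, −3], [−1, 1]] with P⁻¹ = [[−1, −3], [−1, −2]], and T = P·diag(3, −3)·P⁻¹.
Then T^5 = P·diag(243, −243)·P⁻¹ = [[486, 729], [−243, −243]] · [[−1, −3], [−1, −2]] = [[−1215, −2916], [486, 1215]].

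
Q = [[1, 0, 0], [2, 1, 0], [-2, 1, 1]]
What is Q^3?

[[1, 0, 0], [6, 1, 0], [0, 3, 1]]

Q = I + N where N = [[0, 0, 0], [2, 0, 0], [-2, 1, 0]] is strictly lower-triangular, so N^3 = 0.
(I + N)^3 = I + 3·N + 3·N^2 = [[1, 0, 0], [6, 1, 0], [0, 3, 1]].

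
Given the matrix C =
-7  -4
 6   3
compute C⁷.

tr C = -4 and det C = 3, so the characteristic polynomial is λ² − (-4)λ + (3) with roots -3 and -1.
Eigenvectors give P = [[-1, -2], [1, 3]] with P⁻¹ = [[-3, -2], [1, 1]], and C = P·diag(-3, -1)·P⁻¹.
Then C⁷ = P·diag(-2187, -1)·P⁻¹ = [[2187, 2], [-2187, -3]] · [[-3, -2], [1, 1]] = [[-6559, -4372], [6558, 4371]].

[[-6559, -4372], [6558, 4371]]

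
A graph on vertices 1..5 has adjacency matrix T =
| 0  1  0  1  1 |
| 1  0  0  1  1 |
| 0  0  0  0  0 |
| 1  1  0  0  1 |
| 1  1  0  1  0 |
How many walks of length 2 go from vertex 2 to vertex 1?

The number of length-2 walks from vertex 2 to vertex 1 is entry (2,1) of T^2, where T is the adjacency matrix.
T^2 = [[3, 2, 0, 2, 2], [2, 3, 0, 2, 2], [0, 0, 0, 0, 0], [2, 2, 0, 3, 2], [2, 2, 0, 2, 3]]

2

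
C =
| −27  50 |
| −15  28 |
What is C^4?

[[−309, 650], [−195, 406]]

tr C = 1 and det C = −6, so the characteristic polynomial is λ² − (1)λ + (−6) with roots −2 and 3.
Eigenvectors give P = [[2, −5], [1, −3]] with P⁻¹ = [[3, −5], [1, −2]], and C = P·diag(−2, 3)·P⁻¹.
Then C^4 = P·diag(16, 81)·P⁻¹ = [[32, −405], [16, −243]] · [[3, −5], [1, −2]] = [[−309, 650], [−195, 406]].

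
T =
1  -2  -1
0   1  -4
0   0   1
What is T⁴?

T = I + N where N = [[0, -2, -1], [0, 0, -4], [0, 0, 0]] is strictly upper-triangular, so N³ = 0.
(I + N)⁴ = I + 4·N + 6·N² = [[1, -8, 44], [0, 1, -16], [0, 0, 1]].

[[1, -8, 44], [0, 1, -16], [0, 0, 1]]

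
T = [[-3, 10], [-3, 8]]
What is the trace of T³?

35

tr T = 5 and det T = 6, so the characteristic polynomial is λ² − (5)λ + (6) with roots 2 and 3.
Eigenvectors give P = [[-2, 5], [-1, 3]] with P⁻¹ = [[-3, 5], [-1, 2]], and T = P·diag(2, 3)·P⁻¹.
Then T³ = P·diag(8, 27)·P⁻¹ = [[-16, 135], [-8, 81]] · [[-3, 5], [-1, 2]] = [[-87, 190], [-57, 122]].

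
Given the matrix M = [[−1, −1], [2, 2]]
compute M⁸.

M² = M (a projection; rank 1, trace 1), so M⁸ = M.

[[−1, −1], [2, 2]]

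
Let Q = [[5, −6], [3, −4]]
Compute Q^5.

[[65, −66], [33, −34]]

tr Q = 1 and det Q = −2, so the characteristic polynomial is λ² − (1)λ + (−2) with roots −1 and 2.
Eigenvectors give P = [[−1, 2], [−1, 1]] with P⁻¹ = [[1, −2], [1, −1]], and Q = P·diag(−1, 2)·P⁻¹.
Then Q^5 = P·diag(−1, 32)·P⁻¹ = [[1, 64], [1, 32]] · [[1, −2], [1, −1]] = [[65, −66], [33, −34]].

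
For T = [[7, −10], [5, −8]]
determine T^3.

tr T = −1 and det T = −6, so the characteristic polynomial is λ² − (−1)λ + (−6) with roots −3 and 2.
Eigenvectors give P = [[1, −2], [1, −1]] with P⁻¹ = [[−1, 2], [−1, 1]], and T = P·diag(−3, 2)·P⁻¹.
Then T^3 = P·diag(−27, 8)·P⁻¹ = [[−27, −16], [−27, −8]] · [[−1, 2], [−1, 1]] = [[43, −70], [35, −62]].

[[43, −70], [35, −62]]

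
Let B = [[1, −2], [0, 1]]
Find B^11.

[[1, −22], [0, 1]]

B = I + N where N = [[0, −2], [0, 0]] is strictly upper-triangular, so N^2 = 0.
(I + N)^11 = I + 11·N = [[1, −22], [0, 1]].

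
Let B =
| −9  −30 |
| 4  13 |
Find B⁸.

[[−32799, −98400], [13120, 39361]]

tr B = 4 and det B = 3, so the characteristic polynomial is λ² − (4)λ + (3) with roots 1 and 3.
Eigenvectors give P = [[−3, −5], [1, 2]] with P⁻¹ = [[−2, −5], [1, 3]], and B = P·diag(1, 3)·P⁻¹.
Then B⁸ = P·diag(1, 6561)·P⁻¹ = [[−3, −32805], [1, 13122]] · [[−2, −5], [1, 3]] = [[−32799, −98400], [13120, 39361]].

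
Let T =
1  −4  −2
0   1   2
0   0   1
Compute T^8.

[[1, −32, −240], [0, 1, 16], [0, 0, 1]]

T = I + N where N = [[0, −4, −2], [0, 0, 2], [0, 0, 0]] is strictly upper-triangular, so N^3 = 0.
(I + N)^8 = I + 8·N + 28·N^2 = [[1, −32, −240], [0, 1, 16], [0, 0, 1]].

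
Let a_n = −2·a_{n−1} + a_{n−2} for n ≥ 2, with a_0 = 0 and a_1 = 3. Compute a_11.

With companion matrix C = [[−2, 1], [1, 0]], [a_n, a_{n−1}]ᵀ = C·[a_{n−1}, a_{n−2}]ᵀ, so [a_11, a_10]ᵀ = C¹⁰·[a_1, a_0]ᵀ.
C¹⁰ = [[5741, −2378], [−2378, 985]], giving [a_11, a_10]ᵀ = [[17223], [−7134]].

17223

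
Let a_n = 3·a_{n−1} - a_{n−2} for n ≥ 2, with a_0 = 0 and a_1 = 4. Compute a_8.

With companion matrix A = [[3, -1], [1, 0]], [a_n, a_{n−1}]ᵀ = A·[a_{n−1}, a_{n−2}]ᵀ, so [a_8, a_7]ᵀ = A⁷·[a_1, a_0]ᵀ.
A⁷ = [[987, -377], [377, -144]], giving [a_8, a_7]ᵀ = [[3948], [1508]].

3948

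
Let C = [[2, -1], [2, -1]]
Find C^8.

[[2, -1], [2, -1]]

C² = C (a projection; rank 1, trace 1), so C^8 = C.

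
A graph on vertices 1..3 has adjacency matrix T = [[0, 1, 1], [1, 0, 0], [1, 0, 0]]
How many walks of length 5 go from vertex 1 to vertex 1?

0

The number of length-5 walks from vertex 1 to vertex 1 is entry (1,1) of T⁵, where T is the adjacency matrix.
T² = [[2, 0, 0], [0, 1, 1], [0, 1, 1]]
T³ = [[0, 2, 2], [2, 0, 0], [2, 0, 0]]
T⁴ = [[4, 0, 0], [0, 2, 2], [0, 2, 2]]
T⁵ = [[0, 4, 4], [4, 0, 0], [4, 0, 0]]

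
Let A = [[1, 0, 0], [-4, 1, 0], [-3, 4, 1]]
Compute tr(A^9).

A = I + N where N = [[0, 0, 0], [-4, 0, 0], [-3, 4, 0]] is strictly lower-triangular, so N^3 = 0.
(I + N)^9 = I + 9·N + 36·N^2 = [[1, 0, 0], [-36, 1, 0], [-603, 36, 1]].

3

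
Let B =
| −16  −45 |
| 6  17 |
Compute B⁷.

[[−646, −1935], [258, 773]]

tr B = 1 and det B = −2, so the characteristic polynomial is λ² − (1)λ + (−2) with roots −1 and 2.
Eigenvectors give P = [[−3, −5], [1, 2]] with P⁻¹ = [[−2, −5], [1, 3]], and B = P·diag(−1, 2)·P⁻¹.
Then B⁷ = P·diag(−1, 128)·P⁻¹ = [[3, −640], [−1, 256]] · [[−2, −5], [1, 3]] = [[−646, −1935], [258, 773]].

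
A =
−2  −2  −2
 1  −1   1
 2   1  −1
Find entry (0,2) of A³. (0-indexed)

4

A² = [[−2, 4, 4], [−1, 0, −4], [−5, −6, −2]]
A³ = [[16, 4, 4], [−6, −2, 6], [0, 14, 6]]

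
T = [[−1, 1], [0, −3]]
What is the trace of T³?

T² = [[1, −4], [0, 9]]
T³ = [[−1, 13], [0, −27]]

−28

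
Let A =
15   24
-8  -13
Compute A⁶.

[[2913, 4368], [-1456, -2183]]

tr A = 2 and det A = -3, so the characteristic polynomial is λ² − (2)λ + (-3) with roots -1 and 3.
Eigenvectors give P = [[-3, -2], [2, 1]] with P⁻¹ = [[1, 2], [-2, -3]], and A = P·diag(-1, 3)·P⁻¹.
Then A⁶ = P·diag(1, 729)·P⁻¹ = [[-3, -1458], [2, 729]] · [[1, 2], [-2, -3]] = [[2913, 4368], [-1456, -2183]].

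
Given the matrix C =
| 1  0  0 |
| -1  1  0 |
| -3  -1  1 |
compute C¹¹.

[[1, 0, 0], [-11, 1, 0], [22, -11, 1]]

C = I + N where N = [[0, 0, 0], [-1, 0, 0], [-3, -1, 0]] is strictly lower-triangular, so N³ = 0.
(I + N)¹¹ = I + 11·N + 55·N² = [[1, 0, 0], [-11, 1, 0], [22, -11, 1]].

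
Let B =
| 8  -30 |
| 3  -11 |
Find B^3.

[[62, -210], [21, -71]]

tr B = -3 and det B = 2, so the characteristic polynomial is λ² − (-3)λ + (2) with roots -1 and -2.
Eigenvectors give P = [[10, 3], [3, 1]] with P⁻¹ = [[1, -3], [-3, 10]], and B = P·diag(-1, -2)·P⁻¹.
Then B^3 = P·diag(-1, -8)·P⁻¹ = [[-10, -24], [-3, -8]] · [[1, -3], [-3, 10]] = [[62, -210], [21, -71]].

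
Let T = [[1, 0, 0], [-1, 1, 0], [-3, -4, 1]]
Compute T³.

T = I + N where N = [[0, 0, 0], [-1, 0, 0], [-3, -4, 0]] is strictly lower-triangular, so N³ = 0.
(I + N)³ = I + 3·N + 3·N² = [[1, 0, 0], [-3, 1, 0], [3, -12, 1]].

[[1, 0, 0], [-3, 1, 0], [3, -12, 1]]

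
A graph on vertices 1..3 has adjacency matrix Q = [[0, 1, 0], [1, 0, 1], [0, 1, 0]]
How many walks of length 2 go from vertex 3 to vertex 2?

0

The number of length-2 walks from vertex 3 to vertex 2 is entry (3,2) of Q², where Q is the adjacency matrix.
Q² = [[1, 0, 1], [0, 2, 0], [1, 0, 1]]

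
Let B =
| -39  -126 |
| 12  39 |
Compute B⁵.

tr B = 0 and det B = -9, so the characteristic polynomial is λ² − (0)λ + (-9) with roots -3 and 3.
Eigenvectors give P = [[7, 3], [-2, -1]] with P⁻¹ = [[1, 3], [-2, -7]], and B = P·diag(-3, 3)·P⁻¹.
Then B⁵ = P·diag(-243, 243)·P⁻¹ = [[-1701, 729], [486, -243]] · [[1, 3], [-2, -7]] = [[-3159, -10206], [972, 3159]].

[[-3159, -10206], [972, 3159]]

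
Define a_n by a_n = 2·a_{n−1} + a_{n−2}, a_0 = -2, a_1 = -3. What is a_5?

With companion matrix Q = [[2, 1], [1, 0]], [a_n, a_{n−1}]ᵀ = Q·[a_{n−1}, a_{n−2}]ᵀ, so [a_5, a_4]ᵀ = Q⁴·[a_1, a_0]ᵀ.
Q⁴ = [[29, 12], [12, 5]], giving [a_5, a_4]ᵀ = [[-111], [-46]].

-111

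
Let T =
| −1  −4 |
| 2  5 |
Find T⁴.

tr T = 4 and det T = 3, so the characteristic polynomial is λ² − (4)λ + (3) with roots 3 and 1.
Eigenvectors give P = [[−1, −2], [1, 1]] with P⁻¹ = [[1, 2], [−1, −1]], and T = P·diag(3, 1)·P⁻¹.
Then T⁴ = P·diag(81, 1)·P⁻¹ = [[−81, −2], [81, 1]] · [[1, 2], [−1, −1]] = [[−79, −160], [80, 161]].

[[−79, −160], [80, 161]]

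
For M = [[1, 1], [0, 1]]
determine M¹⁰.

M = I + N where N = [[0, 1], [0, 0]] is strictly upper-triangular, so N² = 0.
(I + N)¹⁰ = I + 10·N = [[1, 10], [0, 1]].

[[1, 10], [0, 1]]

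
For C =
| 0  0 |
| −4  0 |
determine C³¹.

[[0, 0], [0, 0]]

C is strictly triangular, hence nilpotent: C² = 0, so C³¹ = 0.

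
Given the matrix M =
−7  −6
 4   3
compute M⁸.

[[19681, 19680], [−13120, −13119]]

tr M = −4 and det M = 3, so the characteristic polynomial is λ² − (−4)λ + (3) with roots −3 and −1.
Eigenvectors give P = [[3, −1], [−2, 1]] with P⁻¹ = [[1, 1], [2, 3]], and M = P·diag(−3, −1)·P⁻¹.
Then M⁸ = P·diag(6561, 1)·P⁻¹ = [[19683, −1], [−13122, 1]] · [[1, 1], [2, 3]] = [[19681, 19680], [−13120, −13119]].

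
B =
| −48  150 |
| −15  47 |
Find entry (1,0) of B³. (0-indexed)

tr B = −1 and det B = −6, so the characteristic polynomial is λ² − (−1)λ + (−6) with roots −3 and 2.
Eigenvectors give P = [[−10, 3], [−3, 1]] with P⁻¹ = [[−1, 3], [−3, 10]], and B = P·diag(−3, 2)·P⁻¹.
Then B³ = P·diag(−27, 8)·P⁻¹ = [[270, 24], [81, 8]] · [[−1, 3], [−3, 10]] = [[−342, 1050], [−105, 323]].

−105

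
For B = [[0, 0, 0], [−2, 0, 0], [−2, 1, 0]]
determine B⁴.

[[0, 0, 0], [0, 0, 0], [0, 0, 0]]

B is strictly triangular, hence nilpotent: B³ = 0, so B⁴ = 0.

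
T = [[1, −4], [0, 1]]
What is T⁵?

T = I + N where N = [[0, −4], [0, 0]] is strictly upper-triangular, so N² = 0.
(I + N)⁵ = I + 5·N = [[1, −20], [0, 1]].

[[1, −20], [0, 1]]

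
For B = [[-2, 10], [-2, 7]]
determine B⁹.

tr B = 5 and det B = 6, so the characteristic polynomial is λ² − (5)λ + (6) with roots 3 and 2.
Eigenvectors give P = [[2, 5], [1, 2]] with P⁻¹ = [[-2, 5], [1, -2]], and B = P·diag(3, 2)·P⁻¹.
Then B⁹ = P·diag(19683, 512)·P⁻¹ = [[39366, 2560], [19683, 1024]] · [[-2, 5], [1, -2]] = [[-76172, 191710], [-38342, 96367]].

[[-76172, 191710], [-38342, 96367]]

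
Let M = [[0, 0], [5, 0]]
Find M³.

M is strictly triangular, hence nilpotent: M² = 0, so M³ = 0.

[[0, 0], [0, 0]]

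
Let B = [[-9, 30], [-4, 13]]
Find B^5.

[[-1209, 3630], [-484, 1453]]

tr B = 4 and det B = 3, so the characteristic polynomial is λ² − (4)λ + (3) with roots 1 and 3.
Eigenvectors give P = [[3, -5], [1, -2]] with P⁻¹ = [[2, -5], [1, -3]], and B = P·diag(1, 3)·P⁻¹.
Then B^5 = P·diag(1, 243)·P⁻¹ = [[3, -1215], [1, -486]] · [[2, -5], [1, -3]] = [[-1209, 3630], [-484, 1453]].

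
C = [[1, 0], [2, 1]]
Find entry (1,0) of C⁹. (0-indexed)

C = I + N where N = [[0, 0], [2, 0]] is strictly lower-triangular, so N² = 0.
(I + N)⁹ = I + 9·N = [[1, 0], [18, 1]].

18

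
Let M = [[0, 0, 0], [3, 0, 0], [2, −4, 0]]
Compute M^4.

[[0, 0, 0], [0, 0, 0], [0, 0, 0]]

M is strictly triangular, hence nilpotent: M^3 = 0, so M^4 = 0.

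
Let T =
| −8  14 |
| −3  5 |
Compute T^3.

tr T = −3 and det T = 2, so the characteristic polynomial is λ² − (−3)λ + (2) with roots −2 and −1.
Eigenvectors give P = [[7, 2], [3, 1]] with P⁻¹ = [[1, −2], [−3, 7]], and T = P·diag(−2, −1)·P⁻¹.
Then T^3 = P·diag(−8, −1)·P⁻¹ = [[−56, −2], [−24, −1]] · [[1, −2], [−3, 7]] = [[−50, 98], [−21, 41]].

[[−50, 98], [−21, 41]]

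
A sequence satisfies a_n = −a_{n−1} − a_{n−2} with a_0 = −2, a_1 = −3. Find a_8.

5

With companion matrix Q = [[−1, −1], [1, 0]], [a_n, a_{n−1}]ᵀ = Q·[a_{n−1}, a_{n−2}]ᵀ, so [a_8, a_7]ᵀ = Q⁷·[a_1, a_0]ᵀ.
Q⁷ = [[−1, −1], [1, 0]], giving [a_8, a_7]ᵀ = [[5], [−3]].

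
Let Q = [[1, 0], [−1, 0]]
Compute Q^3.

Q² = Q (a projection; rank 1, trace 1), so Q^3 = Q.

[[1, 0], [−1, 0]]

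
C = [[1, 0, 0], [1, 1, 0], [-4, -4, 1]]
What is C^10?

C = I + N where N = [[0, 0, 0], [1, 0, 0], [-4, -4, 0]] is strictly lower-triangular, so N^3 = 0.
(I + N)^10 = I + 10·N + 45·N^2 = [[1, 0, 0], [10, 1, 0], [-220, -40, 1]].

[[1, 0, 0], [10, 1, 0], [-220, -40, 1]]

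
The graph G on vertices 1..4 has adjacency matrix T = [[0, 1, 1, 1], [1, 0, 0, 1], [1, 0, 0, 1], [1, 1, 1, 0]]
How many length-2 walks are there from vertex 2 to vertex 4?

1

The number of length-2 walks from vertex 2 to vertex 4 is entry (2,4) of T², where T is the adjacency matrix.
T² = [[3, 1, 1, 2], [1, 2, 2, 1], [1, 2, 2, 1], [2, 1, 1, 3]]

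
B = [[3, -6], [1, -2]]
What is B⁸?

[[3, -6], [1, -2]]

B² = B (a projection; rank 1, trace 1), so B⁸ = B.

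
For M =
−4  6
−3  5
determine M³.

tr M = 1 and det M = −2, so the characteristic polynomial is λ² − (1)λ + (−2) with roots −1 and 2.
Eigenvectors give P = [[2, −1], [1, −1]] with P⁻¹ = [[1, −1], [1, −2]], and M = P·diag(−1, 2)·P⁻¹.
Then M³ = P·diag(−1, 8)·P⁻¹ = [[−2, −8], [−1, −8]] · [[1, −1], [1, −2]] = [[−10, 18], [−9, 17]].

[[−10, 18], [−9, 17]]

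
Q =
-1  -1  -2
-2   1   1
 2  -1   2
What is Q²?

[[-1, 2, -3], [2, 2, 7], [4, -5, -1]]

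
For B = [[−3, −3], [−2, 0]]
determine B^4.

B^2 = [[15, 9], [6, 6]]
B^3 = [[−63, −45], [−30, −18]]
B^4 = [[279, 189], [126, 90]]

[[279, 189], [126, 90]]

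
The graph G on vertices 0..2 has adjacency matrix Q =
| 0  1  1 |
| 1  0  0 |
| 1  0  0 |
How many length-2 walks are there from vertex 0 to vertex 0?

The number of length-2 walks from vertex 0 to vertex 0 is entry (0,0) of Q², where Q is the adjacency matrix.
Q² = [[2, 0, 0], [0, 1, 1], [0, 1, 1]]

2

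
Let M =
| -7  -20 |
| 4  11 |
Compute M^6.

[[-2911, -7280], [1456, 3641]]

tr M = 4 and det M = 3, so the characteristic polynomial is λ² − (4)λ + (3) with roots 1 and 3.
Eigenvectors give P = [[5, -2], [-2, 1]] with P⁻¹ = [[1, 2], [2, 5]], and M = P·diag(1, 3)·P⁻¹.
Then M^6 = P·diag(1, 729)·P⁻¹ = [[5, -1458], [-2, 729]] · [[1, 2], [2, 5]] = [[-2911, -7280], [1456, 3641]].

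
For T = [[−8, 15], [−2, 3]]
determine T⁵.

[[−1298, 3165], [−422, 1023]]

tr T = −5 and det T = 6, so the characteristic polynomial is λ² − (−5)λ + (6) with roots −2 and −3.
Eigenvectors give P = [[5, −3], [2, −1]] with P⁻¹ = [[−1, 3], [−2, 5]], and T = P·diag(−2, −3)·P⁻¹.
Then T⁵ = P·diag(−32, −243)·P⁻¹ = [[−160, 729], [−64, 243]] · [[−1, 3], [−2, 5]] = [[−1298, 3165], [−422, 1023]].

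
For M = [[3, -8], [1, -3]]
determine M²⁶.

M² = I (check: tr M = 0 and det M = -1), so M²⁶ = I since 26 is even.

[[1, 0], [0, 1]]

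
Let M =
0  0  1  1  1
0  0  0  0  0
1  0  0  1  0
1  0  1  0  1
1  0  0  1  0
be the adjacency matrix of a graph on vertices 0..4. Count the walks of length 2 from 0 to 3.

The number of length-2 walks from vertex 0 to vertex 3 is entry (0,3) of M², where M is the adjacency matrix.
M² = [[3, 0, 1, 2, 1], [0, 0, 0, 0, 0], [1, 0, 2, 1, 2], [2, 0, 1, 3, 1], [1, 0, 2, 1, 2]]

2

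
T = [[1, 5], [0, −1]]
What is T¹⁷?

T² = I (check: tr T = 0 and det T = −1), so T¹⁷ = T since 17 is odd.

[[1, 5], [0, −1]]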